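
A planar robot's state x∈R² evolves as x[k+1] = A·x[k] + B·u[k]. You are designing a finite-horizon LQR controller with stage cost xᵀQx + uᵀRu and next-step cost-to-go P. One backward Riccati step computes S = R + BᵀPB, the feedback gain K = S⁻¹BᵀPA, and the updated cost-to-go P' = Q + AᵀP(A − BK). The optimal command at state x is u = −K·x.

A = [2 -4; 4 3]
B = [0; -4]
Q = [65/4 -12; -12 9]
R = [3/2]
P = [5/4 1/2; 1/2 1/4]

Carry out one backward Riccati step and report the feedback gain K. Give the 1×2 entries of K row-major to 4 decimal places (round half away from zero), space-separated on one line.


-1.4545 0.9091

BᵀP = [-2.0000 -1.0000]
S = R + BᵀPB = [3/2] + [4.0000] = [5.5000]
BᵀPA = [-8.0000 5.0000]
K = S⁻¹·BᵀPA = [-1.4545 0.9091]
A−BK = [2.0000 -4.0000; -1.8182 6.6364]
AᵀP(A−BK) = [5.3636 -4.7273; -4.7273 5.7045]
P' = Q + AᵀP(A−BK) = [21.6136 -16.7273; -16.7273 14.7045]
tr(P') = 36.3182


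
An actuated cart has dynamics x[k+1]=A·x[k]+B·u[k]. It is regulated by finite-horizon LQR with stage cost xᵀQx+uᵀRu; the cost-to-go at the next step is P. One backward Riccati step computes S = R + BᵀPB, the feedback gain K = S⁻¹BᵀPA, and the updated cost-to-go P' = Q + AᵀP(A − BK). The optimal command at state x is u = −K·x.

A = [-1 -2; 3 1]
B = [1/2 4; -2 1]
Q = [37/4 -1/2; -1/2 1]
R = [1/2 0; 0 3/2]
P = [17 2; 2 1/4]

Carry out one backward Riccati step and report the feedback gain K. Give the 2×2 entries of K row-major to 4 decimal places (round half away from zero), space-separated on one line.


-0.1949 -0.1547 -0.1437 -0.4448

BᵀP = [4.5000 0.5000; 70.0000 8.2500]
S = R + BᵀPB = [1/2 0; 0 3/2] + [1.2500 18.5000; 18.5000 288.2500] = [1.7500 18.5000; 18.5000 289.7500]
BᵀPA = [-3.0000 -8.5000; -45.2500 -131.7500]
K = S⁻¹·BᵀPA = [-0.1949 -0.1547; -0.1437 -0.4448]
A−BK = [-0.3276 -0.1433; 2.7539 1.1354]
AᵀP(A−BK) = [0.1617 0.1576; 0.1576 0.3294]
P' = Q + AᵀP(A−BK) = [9.4117 -0.3424; -0.3424 1.3294]
tr(P') = 10.7411


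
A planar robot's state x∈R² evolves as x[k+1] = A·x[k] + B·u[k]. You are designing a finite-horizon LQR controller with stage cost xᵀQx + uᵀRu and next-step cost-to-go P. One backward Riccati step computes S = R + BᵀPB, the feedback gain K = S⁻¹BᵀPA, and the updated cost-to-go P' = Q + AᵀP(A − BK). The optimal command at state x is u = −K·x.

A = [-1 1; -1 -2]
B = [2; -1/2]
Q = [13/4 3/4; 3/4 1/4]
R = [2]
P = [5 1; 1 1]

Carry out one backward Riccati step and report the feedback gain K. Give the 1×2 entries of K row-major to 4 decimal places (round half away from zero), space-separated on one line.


BᵀP = [9.5000 1.5000]
S = R + BᵀPB = [2] + [18.2500] = [20.2500]
BᵀPA = [-11.0000 6.5000]
K = S⁻¹·BᵀPA = [-0.5432 0.3210]
A−BK = [0.0864 0.3580; -1.2716 -1.8395]
AᵀP(A−BK) = [2.0247 1.5309; 1.5309 2.9136]
P' = Q + AᵀP(A−BK) = [5.2747 2.2809; 2.2809 3.1636]
tr(P') = 8.4383

-0.5432 0.3210


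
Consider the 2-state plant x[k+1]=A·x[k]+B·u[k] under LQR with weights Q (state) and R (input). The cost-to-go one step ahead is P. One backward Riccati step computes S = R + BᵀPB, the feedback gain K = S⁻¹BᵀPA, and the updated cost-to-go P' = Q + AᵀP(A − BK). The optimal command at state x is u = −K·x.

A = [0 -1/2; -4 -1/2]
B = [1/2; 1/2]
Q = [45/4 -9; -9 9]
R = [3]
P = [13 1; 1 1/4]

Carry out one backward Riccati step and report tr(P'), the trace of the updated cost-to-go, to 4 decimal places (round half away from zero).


BᵀP = [7.0000 0.6250]
S = R + BᵀPB = [3] + [3.8125] = [6.8125]
BᵀPA = [-2.5000 -3.8125]
K = S⁻¹·BᵀPA = [-0.3670 -0.5596]
A−BK = [0.1835 -0.2202; -3.8165 -0.2202]
AᵀP(A−BK) = [3.0826 1.1009; 1.1009 1.6789]
P' = Q + AᵀP(A−BK) = [14.3326 -7.8991; -7.8991 10.6789]
tr(P') = 25.0115

25.0115


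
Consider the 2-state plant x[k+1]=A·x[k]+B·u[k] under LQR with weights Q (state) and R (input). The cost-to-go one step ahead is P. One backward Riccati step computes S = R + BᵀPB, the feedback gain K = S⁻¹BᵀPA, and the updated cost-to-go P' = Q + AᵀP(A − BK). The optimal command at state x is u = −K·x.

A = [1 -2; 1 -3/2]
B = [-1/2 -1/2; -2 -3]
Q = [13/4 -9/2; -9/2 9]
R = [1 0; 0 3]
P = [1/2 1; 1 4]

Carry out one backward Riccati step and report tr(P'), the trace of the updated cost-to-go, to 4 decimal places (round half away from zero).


13.7255

BᵀP = [-2.2500 -8.5000; -3.2500 -12.5000]
S = R + BᵀPB = [1 0; 0 3] + [18.1250 26.6250; 26.6250 39.1250] = [19.1250 26.6250; 26.6250 42.1250]
BᵀPA = [-10.7500 17.2500; -15.7500 25.2500]
K = S⁻¹·BᵀPA = [-0.3463 0.5620; -0.1550 0.2442]
A−BK = [0.7494 -1.5969; -0.1576 0.3566]
AᵀP(A−BK) = [0.3359 -0.6124; -0.6124 1.1395]
P' = Q + AᵀP(A−BK) = [3.5859 -5.1124; -5.1124 10.1395]
tr(P') = 13.7255


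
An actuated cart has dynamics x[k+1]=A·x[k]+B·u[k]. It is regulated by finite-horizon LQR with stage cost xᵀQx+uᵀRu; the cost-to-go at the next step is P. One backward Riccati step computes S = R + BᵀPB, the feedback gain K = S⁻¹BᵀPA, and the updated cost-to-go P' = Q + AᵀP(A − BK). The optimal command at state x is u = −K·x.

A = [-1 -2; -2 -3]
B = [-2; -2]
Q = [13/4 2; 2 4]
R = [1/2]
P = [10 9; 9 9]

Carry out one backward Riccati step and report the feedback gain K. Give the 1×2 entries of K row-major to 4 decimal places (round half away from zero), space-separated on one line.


0.7407 1.2391

BᵀP = [-38.0000 -36.0000]
S = R + BᵀPB = [1/2] + [148.0000] = [148.5000]
BᵀPA = [110.0000 184.0000]
K = S⁻¹·BᵀPA = [0.7407 1.2391]
A−BK = [0.4815 0.4781; -0.5185 -0.5219]
AᵀP(A−BK) = [0.5185 0.7037; 0.7037 1.0135]
P' = Q + AᵀP(A−BK) = [3.7685 2.7037; 2.7037 5.0135]
tr(P') = 8.7820


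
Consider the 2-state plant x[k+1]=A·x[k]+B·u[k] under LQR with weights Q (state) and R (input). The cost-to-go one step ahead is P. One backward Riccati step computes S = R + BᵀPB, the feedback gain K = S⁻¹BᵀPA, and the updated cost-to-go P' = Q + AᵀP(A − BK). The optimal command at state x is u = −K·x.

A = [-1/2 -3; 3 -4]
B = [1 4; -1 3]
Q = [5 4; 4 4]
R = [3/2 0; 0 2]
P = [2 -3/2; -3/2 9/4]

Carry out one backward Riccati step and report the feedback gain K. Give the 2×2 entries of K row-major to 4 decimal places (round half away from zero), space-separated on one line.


-1.5686 0.7839 0.2638 -0.8578

BᵀP = [3.5000 -3.7500; 3.5000 0.7500]
S = R + BᵀPB = [3/2 0; 0 2] + [7.2500 2.7500; 2.7500 16.2500] = [8.7500 2.7500; 2.7500 18.2500]
BᵀPA = [-13.0000 4.5000; 0.5000 -13.5000]
K = S⁻¹·BᵀPA = [-1.5686 0.7839; 0.2638 -0.8578]
A−BK = [0.0136 -0.3525; 0.6401 -0.6426]
AᵀP(A−BK) = [4.7262 -2.8804; -2.8804 2.8915]
P' = Q + AᵀP(A−BK) = [9.7262 1.1196; 1.1196 6.8915]
tr(P') = 16.6177


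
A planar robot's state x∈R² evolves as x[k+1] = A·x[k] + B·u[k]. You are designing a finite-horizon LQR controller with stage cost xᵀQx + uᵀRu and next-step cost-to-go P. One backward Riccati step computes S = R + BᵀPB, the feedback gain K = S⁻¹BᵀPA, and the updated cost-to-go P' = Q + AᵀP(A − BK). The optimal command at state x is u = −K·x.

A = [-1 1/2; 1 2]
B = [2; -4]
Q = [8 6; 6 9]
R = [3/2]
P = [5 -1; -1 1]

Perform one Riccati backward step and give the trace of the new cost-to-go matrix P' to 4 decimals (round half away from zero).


BᵀP = [14.0000 -6.0000]
S = R + BᵀPB = [3/2] + [52.0000] = [53.5000]
BᵀPA = [-20.0000 -5.0000]
K = S⁻¹·BᵀPA = [-0.3738 -0.0935]
A−BK = [-0.2523 0.6869; -0.4953 1.6262]
AᵀP(A−BK) = [0.5234 -0.8692; -0.8692 2.7827]
P' = Q + AᵀP(A−BK) = [8.5234 5.1308; 5.1308 11.7827]
tr(P') = 20.3061

20.3061


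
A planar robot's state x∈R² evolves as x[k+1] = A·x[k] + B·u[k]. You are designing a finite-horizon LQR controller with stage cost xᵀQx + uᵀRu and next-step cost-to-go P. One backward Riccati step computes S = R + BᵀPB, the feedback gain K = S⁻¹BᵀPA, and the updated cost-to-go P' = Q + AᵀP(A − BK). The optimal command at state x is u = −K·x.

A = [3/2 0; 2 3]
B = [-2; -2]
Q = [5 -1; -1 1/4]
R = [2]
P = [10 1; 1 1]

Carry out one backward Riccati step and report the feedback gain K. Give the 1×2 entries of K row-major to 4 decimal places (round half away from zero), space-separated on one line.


BᵀP = [-22.0000 -4.0000]
S = R + BᵀPB = [2] + [52.0000] = [54.0000]
BᵀPA = [-41.0000 -12.0000]
K = S⁻¹·BᵀPA = [-0.7593 -0.2222]
A−BK = [-0.0185 -0.4444; 0.4815 2.5556]
AᵀP(A−BK) = [1.3704 1.3889; 1.3889 6.3333]
P' = Q + AᵀP(A−BK) = [6.3704 0.3889; 0.3889 6.5833]
tr(P') = 12.9537

-0.7593 -0.2222


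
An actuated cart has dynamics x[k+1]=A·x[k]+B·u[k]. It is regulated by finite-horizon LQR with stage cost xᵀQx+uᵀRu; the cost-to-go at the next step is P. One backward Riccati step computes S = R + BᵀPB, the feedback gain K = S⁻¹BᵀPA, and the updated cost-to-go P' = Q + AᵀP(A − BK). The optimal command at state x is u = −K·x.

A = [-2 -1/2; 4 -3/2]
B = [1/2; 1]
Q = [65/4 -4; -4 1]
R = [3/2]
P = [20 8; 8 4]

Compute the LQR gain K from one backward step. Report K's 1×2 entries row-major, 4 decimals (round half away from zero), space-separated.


BᵀP = [18.0000 8.0000]
S = R + BᵀPB = [3/2] + [17.0000] = [18.5000]
BᵀPA = [-4.0000 -21.0000]
K = S⁻¹·BᵀPA = [-0.2162 -1.1351]
A−BK = [-1.8919 0.0676; 4.2162 -0.3649]
AᵀP(A−BK) = [15.1351 -0.5405; -0.5405 2.1622]
P' = Q + AᵀP(A−BK) = [31.3851 -4.5405; -4.5405 3.1622]
tr(P') = 34.5473

-0.2162 -1.1351


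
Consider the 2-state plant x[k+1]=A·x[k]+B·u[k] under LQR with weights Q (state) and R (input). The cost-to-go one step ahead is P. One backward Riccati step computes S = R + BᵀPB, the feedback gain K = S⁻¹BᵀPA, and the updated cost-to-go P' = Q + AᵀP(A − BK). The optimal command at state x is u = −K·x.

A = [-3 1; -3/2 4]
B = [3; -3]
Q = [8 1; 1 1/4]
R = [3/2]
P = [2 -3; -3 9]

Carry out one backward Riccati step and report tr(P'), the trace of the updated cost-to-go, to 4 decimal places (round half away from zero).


BᵀP = [15.0000 -36.0000]
S = R + BᵀPB = [3/2] + [153.0000] = [154.5000]
BᵀPA = [9.0000 -129.0000]
K = S⁻¹·BᵀPA = [0.0583 -0.8350]
A−BK = [-3.1748 3.5049; -1.3252 1.4951]
AᵀP(A−BK) = [10.7257 -11.9854; -11.9854 14.2913]
P' = Q + AᵀP(A−BK) = [18.7257 -10.9854; -10.9854 14.5413]
tr(P') = 33.2670

33.2670


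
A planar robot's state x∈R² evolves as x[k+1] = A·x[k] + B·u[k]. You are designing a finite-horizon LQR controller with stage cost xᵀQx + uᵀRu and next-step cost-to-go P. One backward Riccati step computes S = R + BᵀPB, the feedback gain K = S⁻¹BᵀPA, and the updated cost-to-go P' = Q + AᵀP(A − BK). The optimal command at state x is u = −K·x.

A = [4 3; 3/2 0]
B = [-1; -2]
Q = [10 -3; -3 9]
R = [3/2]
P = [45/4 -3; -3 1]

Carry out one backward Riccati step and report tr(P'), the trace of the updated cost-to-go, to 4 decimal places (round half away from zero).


134.2237

BᵀP = [-5.2500 1.0000]
S = R + BᵀPB = [3/2] + [3.2500] = [4.7500]
BᵀPA = [-19.5000 -15.7500]
K = S⁻¹·BᵀPA = [-4.1053 -3.3158]
A−BK = [-0.1053 -0.3158; -6.7105 -6.6316]
AᵀP(A−BK) = [66.1974 56.8421; 56.8421 49.0263]
P' = Q + AᵀP(A−BK) = [76.1974 53.8421; 53.8421 58.0263]
tr(P') = 134.2237


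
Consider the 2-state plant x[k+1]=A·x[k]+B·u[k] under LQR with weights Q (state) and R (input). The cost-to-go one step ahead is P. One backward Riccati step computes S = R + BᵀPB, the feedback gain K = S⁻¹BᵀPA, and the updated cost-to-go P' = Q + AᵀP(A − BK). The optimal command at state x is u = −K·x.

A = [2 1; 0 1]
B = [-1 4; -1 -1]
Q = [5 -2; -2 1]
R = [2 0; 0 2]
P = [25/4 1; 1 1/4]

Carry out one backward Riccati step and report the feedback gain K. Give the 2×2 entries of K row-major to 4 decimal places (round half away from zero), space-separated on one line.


BᵀP = [-7.2500 -1.2500; 24.0000 3.7500]
S = R + BᵀPB = [2 0; 0 2] + [8.5000 -27.7500; -27.7500 92.2500] = [10.5000 -27.7500; -27.7500 94.2500]
BᵀPA = [-14.5000 -8.5000; 48.0000 27.7500]
K = S⁻¹·BᵀPA = [-0.1577 -0.1415; 0.4629 0.2528]
A−BK = [-0.0091 -0.1526; 0.3052 1.1113]
AᵀP(A−BK) = [0.4964 0.3154; 0.3154 0.2829]
P' = Q + AᵀP(A−BK) = [5.4964 -1.6846; -1.6846 1.2829]
tr(P') = 6.7794

-0.1577 -0.1415 0.4629 0.2528


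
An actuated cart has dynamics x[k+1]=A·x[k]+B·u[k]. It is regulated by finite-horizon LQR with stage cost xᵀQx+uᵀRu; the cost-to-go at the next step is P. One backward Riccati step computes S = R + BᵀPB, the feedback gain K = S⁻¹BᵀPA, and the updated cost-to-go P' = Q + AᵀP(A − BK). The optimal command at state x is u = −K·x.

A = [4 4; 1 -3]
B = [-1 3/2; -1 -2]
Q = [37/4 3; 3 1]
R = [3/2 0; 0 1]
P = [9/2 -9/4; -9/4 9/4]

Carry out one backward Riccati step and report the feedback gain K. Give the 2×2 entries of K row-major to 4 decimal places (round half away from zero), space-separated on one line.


-1.5460 -0.6191 0.9489 1.9787

BᵀP = [-2.2500 0.0000; 11.2500 -7.8750]
S = R + BᵀPB = [3/2 0; 0 1] + [2.2500 -3.3750; -3.3750 32.6250] = [3.7500 -3.3750; -3.3750 33.6250]
BᵀPA = [-9.0000 -9.0000; 37.1250 68.6250]
K = S⁻¹·BᵀPA = [-1.5460 -0.6191; 0.9489 1.9787]
A−BK = [1.0306 0.4128; 1.3519 0.3384]
AᵀP(A−BK) = [7.1077 4.2168; 4.2168 4.8862]
P' = Q + AᵀP(A−BK) = [16.3577 7.2168; 7.2168 5.8862]
tr(P') = 22.2439


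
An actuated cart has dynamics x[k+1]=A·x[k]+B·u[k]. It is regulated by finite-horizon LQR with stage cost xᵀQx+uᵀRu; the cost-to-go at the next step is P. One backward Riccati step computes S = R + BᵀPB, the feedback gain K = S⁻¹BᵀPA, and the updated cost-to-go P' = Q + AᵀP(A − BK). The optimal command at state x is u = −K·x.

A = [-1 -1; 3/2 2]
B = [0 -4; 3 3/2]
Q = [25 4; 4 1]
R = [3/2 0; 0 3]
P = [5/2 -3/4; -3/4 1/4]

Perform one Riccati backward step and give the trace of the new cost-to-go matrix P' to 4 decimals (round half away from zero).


BᵀP = [-2.2500 0.7500; -11.1250 3.3750]
S = R + BᵀPB = [3/2 0; 0 3] + [2.2500 10.1250; 10.1250 49.5625] = [3.7500 10.1250; 10.1250 52.5625]
BᵀPA = [3.3750 3.7500; 16.1875 17.8750]
K = S⁻¹·BᵀPA = [0.1427 0.1705; 0.2805 0.3072]
A−BK = [0.1219 0.2289; 0.6511 1.0278]
AᵀP(A−BK) = [0.2906 0.3263; 0.3263 0.3689]
P' = Q + AᵀP(A−BK) = [25.2906 4.3263; 4.3263 1.3689]
tr(P') = 26.6596

26.6596


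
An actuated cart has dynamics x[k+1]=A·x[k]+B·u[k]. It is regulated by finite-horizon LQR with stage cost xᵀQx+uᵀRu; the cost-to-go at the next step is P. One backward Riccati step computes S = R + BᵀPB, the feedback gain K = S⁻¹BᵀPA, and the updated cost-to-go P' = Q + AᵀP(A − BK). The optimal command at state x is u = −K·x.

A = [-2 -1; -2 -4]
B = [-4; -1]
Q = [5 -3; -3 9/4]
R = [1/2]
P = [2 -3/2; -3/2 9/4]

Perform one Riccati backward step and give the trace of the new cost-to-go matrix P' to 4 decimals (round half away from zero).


BᵀP = [-6.5000 3.7500]
S = R + BᵀPB = [1/2] + [22.2500] = [22.7500]
BᵀPA = [5.5000 -8.5000]
K = S⁻¹·BᵀPA = [0.2418 -0.3736]
A−BK = [-1.0330 -2.4945; -1.7582 -4.3736]
AᵀP(A−BK) = [3.6703 9.0549; 9.0549 22.8242]
P' = Q + AᵀP(A−BK) = [8.6703 6.0549; 6.0549 25.0742]
tr(P') = 33.7445

33.7445


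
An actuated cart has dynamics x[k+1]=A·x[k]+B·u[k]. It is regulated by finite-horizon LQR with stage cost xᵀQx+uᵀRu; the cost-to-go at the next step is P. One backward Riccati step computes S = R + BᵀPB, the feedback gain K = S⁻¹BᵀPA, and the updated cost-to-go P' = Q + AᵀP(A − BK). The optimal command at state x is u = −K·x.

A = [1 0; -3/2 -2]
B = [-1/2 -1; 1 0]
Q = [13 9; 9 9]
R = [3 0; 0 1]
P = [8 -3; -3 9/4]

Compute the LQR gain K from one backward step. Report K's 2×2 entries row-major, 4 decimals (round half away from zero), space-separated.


-0.6040 -0.5896 -0.9191 -0.2081

BᵀP = [-7.0000 3.7500; -8.0000 3.0000]
S = R + BᵀPB = [3 0; 0 1] + [7.2500 7.0000; 7.0000 8.0000] = [10.2500 7.0000; 7.0000 9.0000]
BᵀPA = [-12.6250 -7.5000; -12.5000 -6.0000]
K = S⁻¹·BᵀPA = [-0.6040 -0.5896; -0.9191 -0.2081]
A−BK = [-0.2211 -0.5029; -0.8960 -1.4104]
AᵀP(A−BK) = [2.9480 2.7052; 2.7052 3.3295]
P' = Q + AᵀP(A−BK) = [15.9480 11.7052; 11.7052 12.3295]
tr(P') = 28.2775


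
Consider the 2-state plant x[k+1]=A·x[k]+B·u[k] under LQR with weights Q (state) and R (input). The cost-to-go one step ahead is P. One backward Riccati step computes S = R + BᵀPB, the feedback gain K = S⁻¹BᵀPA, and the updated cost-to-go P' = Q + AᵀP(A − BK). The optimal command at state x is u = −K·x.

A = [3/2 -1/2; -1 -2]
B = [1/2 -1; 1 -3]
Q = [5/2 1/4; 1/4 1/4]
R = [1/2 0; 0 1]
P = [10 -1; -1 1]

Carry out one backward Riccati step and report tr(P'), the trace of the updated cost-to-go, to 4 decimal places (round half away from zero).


19.0053

BᵀP = [4.0000 0.5000; -7.0000 -2.0000]
S = R + BᵀPB = [1/2 0; 0 1] + [2.5000 -5.5000; -5.5000 13.0000] = [3.0000 -5.5000; -5.5000 14.0000]
BᵀPA = [5.5000 -3.0000; -8.5000 7.5000]
K = S⁻¹·BᵀPA = [2.5745 -0.0638; 0.4043 0.5106]
A−BK = [0.6170 0.0426; -2.3617 -0.4043]
AᵀP(A−BK) = [15.7766 1.6915; 1.6915 0.4787]
P' = Q + AᵀP(A−BK) = [18.2766 1.9415; 1.9415 0.7287]
tr(P') = 19.0053


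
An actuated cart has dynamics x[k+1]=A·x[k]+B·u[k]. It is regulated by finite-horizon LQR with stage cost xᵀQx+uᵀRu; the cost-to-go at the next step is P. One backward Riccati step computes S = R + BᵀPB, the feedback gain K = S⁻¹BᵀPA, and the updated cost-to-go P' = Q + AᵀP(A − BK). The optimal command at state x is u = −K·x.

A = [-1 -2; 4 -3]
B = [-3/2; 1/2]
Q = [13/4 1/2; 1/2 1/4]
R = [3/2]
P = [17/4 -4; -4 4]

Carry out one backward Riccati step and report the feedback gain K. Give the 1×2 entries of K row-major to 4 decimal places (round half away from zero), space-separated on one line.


2.2353 -0.4014

BᵀP = [-8.3750 8.0000]
S = R + BᵀPB = [3/2] + [16.5625] = [18.0625]
BᵀPA = [40.3750 -7.2500]
K = S⁻¹·BᵀPA = [2.2353 -0.4014]
A−BK = [2.3529 -2.6021; 2.8824 -2.7993]
AᵀP(A−BK) = [10.0000 -3.2941; -3.2941 2.0900]
P' = Q + AᵀP(A−BK) = [13.2500 -2.7941; -2.7941 2.3400]
tr(P') = 15.5900


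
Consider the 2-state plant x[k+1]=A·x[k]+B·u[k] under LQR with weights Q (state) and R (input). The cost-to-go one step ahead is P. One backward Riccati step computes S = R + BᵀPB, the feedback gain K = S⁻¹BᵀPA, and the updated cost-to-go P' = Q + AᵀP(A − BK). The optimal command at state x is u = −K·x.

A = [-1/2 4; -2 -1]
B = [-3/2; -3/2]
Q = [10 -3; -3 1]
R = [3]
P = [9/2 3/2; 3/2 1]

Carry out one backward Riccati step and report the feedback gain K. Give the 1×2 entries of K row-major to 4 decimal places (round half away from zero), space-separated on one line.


BᵀP = [-9.0000 -3.7500]
S = R + BᵀPB = [3] + [19.1250] = [22.1250]
BᵀPA = [12.0000 -32.2500]
K = S⁻¹·BᵀPA = [0.5424 -1.4576]
A−BK = [0.3136 1.8136; -1.1864 -3.1864]
AᵀP(A−BK) = [1.6165 -0.7585; -0.7585 13.9915]
P' = Q + AᵀP(A−BK) = [11.6165 -3.7585; -3.7585 14.9915]
tr(P') = 26.6081

0.5424 -1.4576


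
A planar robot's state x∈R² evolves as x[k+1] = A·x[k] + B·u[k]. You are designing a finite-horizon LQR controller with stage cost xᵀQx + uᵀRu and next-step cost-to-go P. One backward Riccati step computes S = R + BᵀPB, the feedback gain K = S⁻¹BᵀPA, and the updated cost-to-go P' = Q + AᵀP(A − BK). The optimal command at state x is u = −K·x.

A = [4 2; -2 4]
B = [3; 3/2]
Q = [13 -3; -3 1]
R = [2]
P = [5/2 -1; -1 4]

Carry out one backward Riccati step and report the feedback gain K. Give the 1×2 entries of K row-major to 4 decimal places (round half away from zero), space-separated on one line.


0.7347 0.9796

BᵀP = [6.0000 3.0000]
S = R + BᵀPB = [2] + [22.5000] = [24.5000]
BᵀPA = [18.0000 24.0000]
K = S⁻¹·BᵀPA = [0.7347 0.9796]
A−BK = [1.7959 -0.9388; -3.1020 2.5306]
AᵀP(A−BK) = [58.7755 -41.6327; -41.6327 34.4898]
P' = Q + AᵀP(A−BK) = [71.7755 -44.6327; -44.6327 35.4898]
tr(P') = 107.2653


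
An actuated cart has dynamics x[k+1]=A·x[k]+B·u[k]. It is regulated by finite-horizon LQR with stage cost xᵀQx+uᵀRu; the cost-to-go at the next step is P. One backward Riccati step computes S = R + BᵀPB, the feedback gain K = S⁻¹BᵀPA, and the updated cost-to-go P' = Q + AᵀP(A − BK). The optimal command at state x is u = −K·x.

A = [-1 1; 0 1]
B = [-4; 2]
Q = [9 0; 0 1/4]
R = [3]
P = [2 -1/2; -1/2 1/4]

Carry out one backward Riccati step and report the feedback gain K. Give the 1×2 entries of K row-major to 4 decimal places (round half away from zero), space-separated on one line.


0.2045 -0.1477

BᵀP = [-9.0000 2.5000]
S = R + BᵀPB = [3] + [41.0000] = [44.0000]
BᵀPA = [9.0000 -6.5000]
K = S⁻¹·BᵀPA = [0.2045 -0.1477]
A−BK = [-0.1818 0.4091; -0.4091 1.2955]
AᵀP(A−BK) = [0.1591 -0.1705; -0.1705 0.2898]
P' = Q + AᵀP(A−BK) = [9.1591 -0.1705; -0.1705 0.5398]
tr(P') = 9.6989


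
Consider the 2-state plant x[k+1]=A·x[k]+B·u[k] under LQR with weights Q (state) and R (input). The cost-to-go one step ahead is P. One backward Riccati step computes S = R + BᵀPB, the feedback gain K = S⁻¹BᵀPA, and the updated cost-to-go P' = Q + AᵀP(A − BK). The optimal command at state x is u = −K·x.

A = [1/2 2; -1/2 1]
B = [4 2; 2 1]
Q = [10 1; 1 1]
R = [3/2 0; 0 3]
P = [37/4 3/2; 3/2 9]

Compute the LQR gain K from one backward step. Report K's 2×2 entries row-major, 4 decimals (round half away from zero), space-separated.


0.0340 0.4416 0.0085 0.1104

BᵀP = [40.0000 24.0000; 20.0000 12.0000]
S = R + BᵀPB = [3/2 0; 0 3] + [208.0000 104.0000; 104.0000 52.0000] = [209.5000 104.0000; 104.0000 55.0000]
BᵀPA = [8.0000 104.0000; 4.0000 52.0000]
K = S⁻¹·BᵀPA = [0.0340 0.4416; 0.0085 0.1104]
A−BK = [0.3471 0.0127; -0.5764 0.0064]
AᵀP(A−BK) = [3.5068 0.0255; 0.0255 0.3312]
P' = Q + AᵀP(A−BK) = [13.5068 1.0255; 1.0255 1.3312]
tr(P') = 14.8380


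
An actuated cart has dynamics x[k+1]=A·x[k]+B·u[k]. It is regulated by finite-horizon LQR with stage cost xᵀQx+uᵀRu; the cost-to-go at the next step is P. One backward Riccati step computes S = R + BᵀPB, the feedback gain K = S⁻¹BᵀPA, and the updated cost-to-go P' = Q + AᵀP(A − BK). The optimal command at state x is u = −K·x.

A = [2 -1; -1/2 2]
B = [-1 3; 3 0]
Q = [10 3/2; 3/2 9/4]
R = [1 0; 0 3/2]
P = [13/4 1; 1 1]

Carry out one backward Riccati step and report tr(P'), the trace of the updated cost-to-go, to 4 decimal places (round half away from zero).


13.2091

BᵀP = [-0.2500 2.0000; 9.7500 3.0000]
S = R + BᵀPB = [1 0; 0 3/2] + [6.2500 -0.7500; -0.7500 29.2500] = [7.2500 -0.7500; -0.7500 30.7500]
BᵀPA = [-1.5000 4.2500; 18.0000 -3.7500]
K = S⁻¹·BᵀPA = [-0.1467 0.5750; 0.5818 -0.1079]
A−BK = [0.1079 -0.1012; -0.0599 0.2749]
AᵀP(A−BK) = [0.5578 -0.1948; -0.1948 0.4013]
P' = Q + AᵀP(A−BK) = [10.5578 1.3052; 1.3052 2.6513]
tr(P') = 13.2091


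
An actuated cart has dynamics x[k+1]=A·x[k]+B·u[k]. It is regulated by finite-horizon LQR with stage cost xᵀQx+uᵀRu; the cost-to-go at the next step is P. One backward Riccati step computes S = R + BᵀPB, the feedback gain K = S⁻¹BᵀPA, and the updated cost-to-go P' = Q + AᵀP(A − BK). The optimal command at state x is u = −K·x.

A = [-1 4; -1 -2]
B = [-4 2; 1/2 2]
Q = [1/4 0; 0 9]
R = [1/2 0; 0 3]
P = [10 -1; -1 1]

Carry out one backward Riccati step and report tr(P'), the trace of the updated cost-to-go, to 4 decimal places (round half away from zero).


11.2240

BᵀP = [-40.5000 4.5000; 18.0000 0.0000]
S = R + BᵀPB = [1/2 0; 0 3] + [164.2500 -72.0000; -72.0000 36.0000] = [164.7500 -72.0000; -72.0000 39.0000]
BᵀPA = [36.0000 -171.0000; -18.0000 72.0000]
K = S⁻¹·BᵀPA = [0.0870 -1.1964; -0.3009 -0.3625]
A−BK = [-0.0502 -0.0604; -0.4417 -0.6767]
AᵀP(A−BK) = [0.4514 0.5438; 0.5438 1.5227]
P' = Q + AᵀP(A−BK) = [0.7014 0.5438; 0.5438 10.5227]
tr(P') = 11.2240


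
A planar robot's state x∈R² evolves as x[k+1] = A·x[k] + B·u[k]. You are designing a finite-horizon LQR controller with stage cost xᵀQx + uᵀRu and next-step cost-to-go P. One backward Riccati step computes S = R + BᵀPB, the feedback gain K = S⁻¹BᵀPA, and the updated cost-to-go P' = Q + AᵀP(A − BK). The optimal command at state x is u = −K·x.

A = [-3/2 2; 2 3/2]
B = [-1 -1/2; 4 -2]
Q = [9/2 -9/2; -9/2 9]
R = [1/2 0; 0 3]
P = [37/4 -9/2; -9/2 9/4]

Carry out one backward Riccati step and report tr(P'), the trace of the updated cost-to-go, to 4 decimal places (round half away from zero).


BᵀP = [-27.2500 13.5000; 4.3750 -2.2500]
S = R + BᵀPB = [1/2 0; 0 3] + [81.2500 -13.3750; -13.3750 2.3125] = [81.7500 -13.3750; -13.3750 5.3125]
BᵀPA = [67.8750 -34.2500; -11.0625 5.3750]
K = S⁻¹·BᵀPA = [0.8325 -0.4309; 0.0136 -0.0732]
A−BK = [-0.6607 1.5325; -1.3028 3.0774]
AᵀP(A−BK) = [0.4570 -0.4350; -0.4350 0.6964]
P' = Q + AᵀP(A−BK) = [4.9570 -4.9350; -4.9350 9.6964]
tr(P') = 14.6534

14.6534


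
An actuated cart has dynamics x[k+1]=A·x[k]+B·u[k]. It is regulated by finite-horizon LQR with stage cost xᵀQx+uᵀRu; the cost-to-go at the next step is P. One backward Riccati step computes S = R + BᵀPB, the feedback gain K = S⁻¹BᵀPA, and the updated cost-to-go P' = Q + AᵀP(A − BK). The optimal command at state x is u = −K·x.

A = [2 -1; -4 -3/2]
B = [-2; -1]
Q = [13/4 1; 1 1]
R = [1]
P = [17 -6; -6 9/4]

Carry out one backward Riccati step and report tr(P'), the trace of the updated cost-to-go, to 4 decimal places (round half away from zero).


13.5212

BᵀP = [-28.0000 9.7500]
S = R + BᵀPB = [1] + [46.2500] = [47.2500]
BᵀPA = [-95.0000 13.3750]
K = S⁻¹·BᵀPA = [-2.0106 0.2831]
A−BK = [-2.0212 -0.4339; -6.0106 -1.2169]
AᵀP(A−BK) = [8.9947 0.3915; 0.3915 0.2765]
P' = Q + AᵀP(A−BK) = [12.2447 1.3915; 1.3915 1.2765]
tr(P') = 13.5212


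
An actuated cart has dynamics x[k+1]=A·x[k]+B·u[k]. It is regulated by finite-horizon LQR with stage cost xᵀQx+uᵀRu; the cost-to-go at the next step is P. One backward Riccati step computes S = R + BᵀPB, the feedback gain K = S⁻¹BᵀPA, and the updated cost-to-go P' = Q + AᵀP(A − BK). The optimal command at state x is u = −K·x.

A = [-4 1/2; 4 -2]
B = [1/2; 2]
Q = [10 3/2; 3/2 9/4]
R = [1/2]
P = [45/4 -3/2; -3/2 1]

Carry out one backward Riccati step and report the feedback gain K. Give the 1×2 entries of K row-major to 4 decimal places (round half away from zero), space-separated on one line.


BᵀP = [2.6250 1.2500]
S = R + BᵀPB = [1/2] + [3.8125] = [4.3125]
BᵀPA = [-5.5000 -1.1875]
K = S⁻¹·BᵀPA = [-1.2754 -0.2754]
A−BK = [-3.3623 0.6377; 6.5507 -1.4493]
AᵀP(A−BK) = [236.9855 -47.0145; -47.0145 9.4855]
P' = Q + AᵀP(A−BK) = [246.9855 -45.5145; -45.5145 11.7355]
tr(P') = 258.7210

-1.2754 -0.2754


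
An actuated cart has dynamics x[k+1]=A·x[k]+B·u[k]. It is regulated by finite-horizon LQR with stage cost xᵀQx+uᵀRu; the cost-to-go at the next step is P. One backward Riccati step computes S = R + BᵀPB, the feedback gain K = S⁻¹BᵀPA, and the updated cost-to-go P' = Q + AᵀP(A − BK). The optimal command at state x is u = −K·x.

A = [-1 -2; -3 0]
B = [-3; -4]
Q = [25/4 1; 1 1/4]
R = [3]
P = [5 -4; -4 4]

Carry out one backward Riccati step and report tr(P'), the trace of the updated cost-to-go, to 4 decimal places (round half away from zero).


BᵀP = [1.0000 -4.0000]
S = R + BᵀPB = [3] + [13.0000] = [16.0000]
BᵀPA = [11.0000 -2.0000]
K = S⁻¹·BᵀPA = [0.6875 -0.1250]
A−BK = [1.0625 -2.3750; -0.2500 -0.5000]
AᵀP(A−BK) = [9.4375 -12.6250; -12.6250 19.7500]
P' = Q + AᵀP(A−BK) = [15.6875 -11.6250; -11.6250 20.0000]
tr(P') = 35.6875

35.6875


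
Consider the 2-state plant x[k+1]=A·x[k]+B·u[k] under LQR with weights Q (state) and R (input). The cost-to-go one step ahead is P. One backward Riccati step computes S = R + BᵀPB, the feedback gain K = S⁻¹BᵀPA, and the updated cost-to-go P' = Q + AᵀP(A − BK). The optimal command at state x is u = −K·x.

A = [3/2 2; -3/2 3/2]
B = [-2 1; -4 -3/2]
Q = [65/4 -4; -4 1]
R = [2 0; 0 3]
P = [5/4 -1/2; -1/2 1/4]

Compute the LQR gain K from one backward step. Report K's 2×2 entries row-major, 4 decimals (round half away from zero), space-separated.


BᵀP = [-0.5000 0.0000; 2.0000 -0.8750]
S = R + BᵀPB = [2 0; 0 3] + [1.0000 -0.5000; -0.5000 3.3125] = [3.0000 -0.5000; -0.5000 6.3125]
BᵀPA = [-0.7500 -1.0000; 4.3125 2.6875]
K = S⁻¹·BᵀPA = [-0.1380 -0.2659; 0.6722 0.4047]
A−BK = [0.5518 1.0635; -1.0435 1.0435]
AᵀP(A−BK) = [2.6225 1.6179; 1.6179 1.2090]
P' = Q + AᵀP(A−BK) = [18.8725 -2.3821; -2.3821 2.2090]
tr(P') = 21.0815

-0.1380 -0.2659 0.6722 0.4047


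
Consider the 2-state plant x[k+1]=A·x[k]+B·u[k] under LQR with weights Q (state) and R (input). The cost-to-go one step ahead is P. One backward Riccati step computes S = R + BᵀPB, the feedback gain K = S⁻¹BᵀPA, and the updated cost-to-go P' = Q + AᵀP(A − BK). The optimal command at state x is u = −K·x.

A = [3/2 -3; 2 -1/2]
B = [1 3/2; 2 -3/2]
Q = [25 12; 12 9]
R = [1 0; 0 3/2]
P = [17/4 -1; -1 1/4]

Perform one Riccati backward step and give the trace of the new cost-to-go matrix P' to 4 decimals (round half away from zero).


37.4355

BᵀP = [2.2500 -0.5000; 7.8750 -1.8750]
S = R + BᵀPB = [1 0; 0 3/2] + [1.2500 4.1250; 4.1250 14.6250] = [2.2500 4.1250; 4.1250 16.1250]
BᵀPA = [2.3750 -6.5000; 8.0625 -22.6875]
K = S⁻¹·BᵀPA = [0.2616 -0.5827; 0.4331 -1.2579]
A−BK = [0.5888 -0.5304; 2.1265 -1.2214]
AᵀP(A−BK) = [0.4495 -1.0991; -1.0991 2.9860]
P' = Q + AᵀP(A−BK) = [25.4495 10.9009; 10.9009 11.9860]
tr(P') = 37.4355


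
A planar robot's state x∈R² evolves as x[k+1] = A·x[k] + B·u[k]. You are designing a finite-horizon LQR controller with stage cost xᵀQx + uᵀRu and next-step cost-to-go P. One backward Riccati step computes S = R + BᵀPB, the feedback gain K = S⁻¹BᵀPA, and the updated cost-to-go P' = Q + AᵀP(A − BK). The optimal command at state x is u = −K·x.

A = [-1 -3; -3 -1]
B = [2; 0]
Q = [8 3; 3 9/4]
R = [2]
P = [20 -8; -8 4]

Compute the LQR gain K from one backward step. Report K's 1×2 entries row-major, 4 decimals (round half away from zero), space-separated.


0.0976 -1.2683

BᵀP = [40.0000 -16.0000]
S = R + BᵀPB = [2] + [80.0000] = [82.0000]
BᵀPA = [8.0000 -104.0000]
K = S⁻¹·BᵀPA = [0.0976 -1.2683]
A−BK = [-1.1951 -0.4634; -3.0000 -1.0000]
AᵀP(A−BK) = [7.2195 2.1463; 2.1463 4.0976]
P' = Q + AᵀP(A−BK) = [15.2195 5.1463; 5.1463 6.3476]
tr(P') = 21.5671


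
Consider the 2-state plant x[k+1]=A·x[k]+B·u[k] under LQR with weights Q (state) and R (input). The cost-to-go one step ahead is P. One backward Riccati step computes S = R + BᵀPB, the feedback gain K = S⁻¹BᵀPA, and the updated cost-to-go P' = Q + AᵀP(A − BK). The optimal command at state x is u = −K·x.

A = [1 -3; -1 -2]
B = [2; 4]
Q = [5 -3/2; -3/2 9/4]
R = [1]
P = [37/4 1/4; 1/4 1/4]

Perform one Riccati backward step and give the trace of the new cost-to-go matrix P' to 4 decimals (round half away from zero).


14.2337

BᵀP = [19.5000 1.5000]
S = R + BᵀPB = [1] + [45.0000] = [46.0000]
BᵀPA = [18.0000 -61.5000]
K = S⁻¹·BᵀPA = [0.3913 -1.3370]
A−BK = [0.2174 -0.3261; -2.5652 3.3478]
AᵀP(A−BK) = [1.9565 -2.9348; -2.9348 5.0272]
P' = Q + AᵀP(A−BK) = [6.9565 -4.4348; -4.4348 7.2772]
tr(P') = 14.2337


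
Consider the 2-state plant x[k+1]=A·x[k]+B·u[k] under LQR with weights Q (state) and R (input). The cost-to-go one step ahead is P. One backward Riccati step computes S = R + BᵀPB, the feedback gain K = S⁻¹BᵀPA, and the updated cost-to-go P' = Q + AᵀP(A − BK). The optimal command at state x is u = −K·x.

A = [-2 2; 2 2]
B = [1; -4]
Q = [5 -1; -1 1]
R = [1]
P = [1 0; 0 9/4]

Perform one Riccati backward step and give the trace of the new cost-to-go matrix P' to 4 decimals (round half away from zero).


BᵀP = [1.0000 -9.0000]
S = R + BᵀPB = [1] + [37.0000] = [38.0000]
BᵀPA = [-20.0000 -16.0000]
K = S⁻¹·BᵀPA = [-0.5263 -0.4211]
A−BK = [-1.4737 2.4211; -0.1053 0.3158]
AᵀP(A−BK) = [2.4737 -3.4211; -3.4211 6.2632]
P' = Q + AᵀP(A−BK) = [7.4737 -4.4211; -4.4211 7.2632]
tr(P') = 14.7368

14.7368


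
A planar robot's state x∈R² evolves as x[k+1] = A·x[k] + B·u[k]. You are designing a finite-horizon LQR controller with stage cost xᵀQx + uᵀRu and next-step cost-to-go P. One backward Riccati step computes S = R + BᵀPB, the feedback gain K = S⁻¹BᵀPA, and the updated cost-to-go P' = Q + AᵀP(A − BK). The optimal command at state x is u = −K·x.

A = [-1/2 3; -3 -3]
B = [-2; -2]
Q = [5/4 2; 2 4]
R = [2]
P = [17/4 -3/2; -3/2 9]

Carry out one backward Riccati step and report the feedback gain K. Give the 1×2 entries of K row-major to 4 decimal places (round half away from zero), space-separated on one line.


BᵀP = [-5.5000 -15.0000]
S = R + BᵀPB = [2] + [41.0000] = [43.0000]
BᵀPA = [47.7500 28.5000]
K = S⁻¹·BᵀPA = [1.1105 0.6628]
A−BK = [1.7209 4.3256; -0.7791 -1.6744]
AᵀP(A−BK) = [24.5378 54.2267; 54.2267 127.3605]
P' = Q + AᵀP(A−BK) = [25.7878 56.2267; 56.2267 131.3605]
tr(P') = 157.1483

1.1105 0.6628


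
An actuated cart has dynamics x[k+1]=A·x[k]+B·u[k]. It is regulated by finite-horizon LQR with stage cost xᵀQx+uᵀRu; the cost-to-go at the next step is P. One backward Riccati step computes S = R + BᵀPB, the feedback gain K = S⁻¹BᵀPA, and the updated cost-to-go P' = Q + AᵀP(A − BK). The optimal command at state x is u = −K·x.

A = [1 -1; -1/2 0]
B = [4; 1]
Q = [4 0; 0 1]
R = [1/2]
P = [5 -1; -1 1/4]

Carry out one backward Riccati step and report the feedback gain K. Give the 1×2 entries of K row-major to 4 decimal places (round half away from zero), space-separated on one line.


BᵀP = [19.0000 -3.7500]
S = R + BᵀPB = [1/2] + [72.2500] = [72.7500]
BᵀPA = [20.8750 -19.0000]
K = S⁻¹·BᵀPA = [0.2869 -0.2612]
A−BK = [-0.1478 0.0447; -0.7869 0.2612]
AᵀP(A−BK) = [0.0726 -0.0481; -0.0481 0.0378]
P' = Q + AᵀP(A−BK) = [4.0726 -0.0481; -0.0481 1.0378]
tr(P') = 5.1104

0.2869 -0.2612


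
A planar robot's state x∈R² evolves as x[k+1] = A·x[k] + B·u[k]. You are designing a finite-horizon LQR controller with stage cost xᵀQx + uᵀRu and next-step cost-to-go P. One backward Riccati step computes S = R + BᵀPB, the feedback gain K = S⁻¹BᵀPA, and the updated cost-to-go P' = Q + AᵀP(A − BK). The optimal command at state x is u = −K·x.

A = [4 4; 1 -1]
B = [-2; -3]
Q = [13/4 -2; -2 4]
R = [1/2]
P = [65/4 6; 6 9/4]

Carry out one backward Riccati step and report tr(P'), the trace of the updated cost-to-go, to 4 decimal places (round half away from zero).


BᵀP = [-50.5000 -18.7500]
S = R + BᵀPB = [1/2] + [157.2500] = [157.7500]
BᵀPA = [-220.7500 -183.2500]
K = S⁻¹·BᵀPA = [-1.3994 -1.1616]
A−BK = [1.2013 1.6767; -3.1981 -4.4849]
AᵀP(A−BK) = [1.3399 1.3162; 1.3162 1.3780]
P' = Q + AᵀP(A−BK) = [4.5899 -0.6838; -0.6838 5.3780]
tr(P') = 9.9679

9.9679


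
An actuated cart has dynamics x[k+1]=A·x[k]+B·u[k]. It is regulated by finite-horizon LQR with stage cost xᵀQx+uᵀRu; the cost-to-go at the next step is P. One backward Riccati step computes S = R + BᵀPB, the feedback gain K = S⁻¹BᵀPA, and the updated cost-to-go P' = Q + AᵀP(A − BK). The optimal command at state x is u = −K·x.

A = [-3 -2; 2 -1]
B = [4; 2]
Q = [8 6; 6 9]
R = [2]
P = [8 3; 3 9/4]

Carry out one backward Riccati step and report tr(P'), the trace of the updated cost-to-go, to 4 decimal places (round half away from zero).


BᵀP = [38.0000 16.5000]
S = R + BᵀPB = [2] + [185.0000] = [187.0000]
BᵀPA = [-81.0000 -92.5000]
K = S⁻¹·BᵀPA = [-0.4332 -0.4947]
A−BK = [-1.2674 -0.0214; 2.8663 -0.0107]
AᵀP(A−BK) = [9.9144 0.4332; 0.4332 0.4947]
P' = Q + AᵀP(A−BK) = [17.9144 6.4332; 6.4332 9.4947]
tr(P') = 27.4091

27.4091


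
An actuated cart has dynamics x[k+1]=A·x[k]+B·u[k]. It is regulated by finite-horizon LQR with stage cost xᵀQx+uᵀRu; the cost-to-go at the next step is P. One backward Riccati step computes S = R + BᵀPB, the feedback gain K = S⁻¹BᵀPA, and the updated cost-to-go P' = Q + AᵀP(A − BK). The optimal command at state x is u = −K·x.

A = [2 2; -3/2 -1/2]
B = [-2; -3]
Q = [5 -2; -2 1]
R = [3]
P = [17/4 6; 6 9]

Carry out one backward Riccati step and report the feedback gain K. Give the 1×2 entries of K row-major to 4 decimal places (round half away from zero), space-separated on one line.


BᵀP = [-26.5000 -39.0000]
S = R + BᵀPB = [3] + [170.0000] = [173.0000]
BᵀPA = [5.5000 -33.5000]
K = S⁻¹·BᵀPA = [0.0318 -0.1936]
A−BK = [2.0636 1.6127; -1.4046 -1.0809]
AᵀP(A−BK) = [1.0751 0.8150; 0.8150 0.7630]
P' = Q + AᵀP(A−BK) = [6.0751 -1.1850; -1.1850 1.7630]
tr(P') = 7.8382

0.0318 -0.1936


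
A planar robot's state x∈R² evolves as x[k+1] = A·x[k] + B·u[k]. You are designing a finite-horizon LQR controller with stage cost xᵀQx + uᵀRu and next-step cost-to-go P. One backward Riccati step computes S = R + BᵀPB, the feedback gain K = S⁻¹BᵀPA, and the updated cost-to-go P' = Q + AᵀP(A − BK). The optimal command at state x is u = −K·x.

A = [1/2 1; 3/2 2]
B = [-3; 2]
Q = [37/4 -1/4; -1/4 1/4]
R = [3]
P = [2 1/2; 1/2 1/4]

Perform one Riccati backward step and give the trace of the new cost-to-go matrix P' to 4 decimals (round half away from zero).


12.2500

BᵀP = [-5.0000 -1.0000]
S = R + BᵀPB = [3] + [13.0000] = [16.0000]
BᵀPA = [-4.0000 -7.0000]
K = S⁻¹·BᵀPA = [-0.2500 -0.4375]
A−BK = [-0.2500 -0.3125; 2.0000 2.8750]
AᵀP(A−BK) = [0.8125 1.2500; 1.2500 1.9375]
P' = Q + AᵀP(A−BK) = [10.0625 1.0000; 1.0000 2.1875]
tr(P') = 12.2500


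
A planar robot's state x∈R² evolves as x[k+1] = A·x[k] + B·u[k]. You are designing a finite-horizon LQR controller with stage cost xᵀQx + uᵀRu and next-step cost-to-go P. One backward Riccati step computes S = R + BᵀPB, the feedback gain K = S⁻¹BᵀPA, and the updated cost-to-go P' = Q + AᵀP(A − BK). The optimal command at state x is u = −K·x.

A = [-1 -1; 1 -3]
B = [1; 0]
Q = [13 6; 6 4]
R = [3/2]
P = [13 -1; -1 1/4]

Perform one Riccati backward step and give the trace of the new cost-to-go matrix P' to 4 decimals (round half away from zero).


BᵀP = [13.0000 -1.0000]
S = R + BᵀPB = [3/2] + [13.0000] = [14.5000]
BᵀPA = [-14.0000 -10.0000]
K = S⁻¹·BᵀPA = [-0.9655 -0.6897]
A−BK = [-0.0345 -0.3103; 1.0000 -3.0000]
AᵀP(A−BK) = [1.7328 0.5948; 0.5948 2.3534]
P' = Q + AᵀP(A−BK) = [14.7328 6.5948; 6.5948 6.3534]
tr(P') = 21.0862

21.0862


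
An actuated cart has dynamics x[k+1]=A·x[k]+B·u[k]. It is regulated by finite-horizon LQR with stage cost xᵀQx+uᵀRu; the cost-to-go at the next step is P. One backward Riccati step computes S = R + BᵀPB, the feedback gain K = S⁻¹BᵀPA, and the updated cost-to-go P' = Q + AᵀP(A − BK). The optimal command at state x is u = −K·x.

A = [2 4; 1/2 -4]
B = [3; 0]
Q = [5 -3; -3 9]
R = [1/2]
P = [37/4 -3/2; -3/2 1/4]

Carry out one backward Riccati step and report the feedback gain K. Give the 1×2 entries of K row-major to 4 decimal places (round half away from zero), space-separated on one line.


0.6358 1.5403

BᵀP = [27.7500 -4.5000]
S = R + BᵀPB = [1/2] + [83.2500] = [83.7500]
BᵀPA = [53.2500 129.0000]
K = S⁻¹·BᵀPA = [0.6358 1.5403]
A−BK = [0.0925 -0.6209; 0.5000 -4.0000]
AᵀP(A−BK) = [0.2050 0.4791; 0.4791 1.3015]
P' = Q + AᵀP(A−BK) = [5.2050 -2.5209; -2.5209 10.3015]
tr(P') = 15.5065


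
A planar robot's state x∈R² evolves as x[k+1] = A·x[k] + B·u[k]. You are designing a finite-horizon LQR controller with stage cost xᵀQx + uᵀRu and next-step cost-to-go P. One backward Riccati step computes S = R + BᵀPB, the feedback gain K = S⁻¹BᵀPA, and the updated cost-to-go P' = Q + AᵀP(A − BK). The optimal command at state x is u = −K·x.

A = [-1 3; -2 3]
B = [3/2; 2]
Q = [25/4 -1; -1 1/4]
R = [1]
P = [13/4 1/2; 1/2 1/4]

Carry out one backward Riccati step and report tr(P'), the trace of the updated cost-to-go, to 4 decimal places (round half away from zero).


10.4454

BᵀP = [5.8750 1.2500]
S = R + BᵀPB = [1] + [11.3125] = [12.3125]
BᵀPA = [-8.3750 21.3750]
K = S⁻¹·BᵀPA = [-0.6802 1.7360]
A−BK = [0.0203 0.3959; -0.6396 -0.4721]
AᵀP(A−BK) = [0.5533 -1.2107; -1.2107 3.3921]
P' = Q + AᵀP(A−BK) = [6.8033 -2.2107; -2.2107 3.6421]
tr(P') = 10.4454
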